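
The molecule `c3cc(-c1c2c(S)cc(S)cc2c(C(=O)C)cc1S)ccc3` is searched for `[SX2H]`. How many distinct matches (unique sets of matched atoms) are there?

3

[SX2H] is the SMARTS for a thiol: an aliphatic sulfur with two connections, one being H.
The molecule carries 3 separate instances of a thiol (-SH) meeting every constraint; each maps to a distinct set of atoms, giving 3 matches.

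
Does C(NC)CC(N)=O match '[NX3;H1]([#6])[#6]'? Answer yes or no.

Yes

The pattern [NX3;H1]([#6])[#6] describes a trivalent nitrogen with one H, bonded to two carbons — a secondary amine.
The molecule carries an N-methylamino group (-NHCH3), whose atoms satisfy every constraint of the query, so the pattern matches.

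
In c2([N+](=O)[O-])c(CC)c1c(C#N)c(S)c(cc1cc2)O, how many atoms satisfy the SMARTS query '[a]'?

Check the 19 heavy atoms by environment: 10× c (aromatic) → match; 3× C → no; 1× N (charge +1) → no; 1× O (charge -1) → no; 2× O → no; 1× N → no; 1× S → no.
That gives 10 matching atoms.

10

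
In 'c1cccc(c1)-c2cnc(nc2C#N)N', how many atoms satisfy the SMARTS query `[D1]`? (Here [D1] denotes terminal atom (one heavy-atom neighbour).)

The query [D1] means: atom with exactly one heavy-atom neighbour (degree 1).
Check the 15 heavy atoms by environment: 2× n (aromatic, D2) → no; 4× c (aromatic, D3) → no; 6× c (aromatic, D2) → no; 2× N (D1) → match; 1× C (D2) → no.
That gives 2 matching atoms.

2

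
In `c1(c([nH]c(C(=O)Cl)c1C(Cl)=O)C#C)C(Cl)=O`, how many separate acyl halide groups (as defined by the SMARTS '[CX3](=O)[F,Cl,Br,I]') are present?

3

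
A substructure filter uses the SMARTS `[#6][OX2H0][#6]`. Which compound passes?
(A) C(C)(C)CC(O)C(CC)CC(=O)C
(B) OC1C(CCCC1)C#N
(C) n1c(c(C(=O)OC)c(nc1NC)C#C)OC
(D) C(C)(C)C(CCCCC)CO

C

[#6][OX2H0][#6] describes an aliphatic oxygen bridging two carbons with no H on the oxygen (an ether).
(A) has a hydroxyl group (-OH) but the oxygen has H1, not H0 bridging two carbons.
(B) has a hydroxyl group (-OH) but the oxygen has H1, not H0 bridging two carbons.
(C) contains a methoxy ether (-OCH3), which satisfies every atom and bond constraint.
(D) has a hydroxyl group (-OH) but the oxygen has H1, not H0 bridging two carbons.
So the answer is (C).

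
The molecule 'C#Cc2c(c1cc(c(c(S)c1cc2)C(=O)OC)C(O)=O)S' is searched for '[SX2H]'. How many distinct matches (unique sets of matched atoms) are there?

2

[SX2H] is the SMARTS for a thiol: an aliphatic sulfur with two connections, one being H.
The molecule carries 2 separate instances of a thiol (-SH) meeting every constraint; each maps to a distinct set of atoms, giving 2 matches.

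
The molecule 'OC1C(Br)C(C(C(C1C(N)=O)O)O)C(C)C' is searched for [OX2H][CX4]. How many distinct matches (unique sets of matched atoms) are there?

3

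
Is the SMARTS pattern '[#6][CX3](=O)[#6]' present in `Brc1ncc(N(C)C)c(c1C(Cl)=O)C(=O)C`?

Yes

The pattern [#6][CX3](=O)[#6] describes a carbonyl carbon (no H) flanked by two carbons — a ketone.
The molecule carries an acetyl/ketone group (-C(=O)CH3), whose atoms satisfy every constraint of the query, so the pattern matches.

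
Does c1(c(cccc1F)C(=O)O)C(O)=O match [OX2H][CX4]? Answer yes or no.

The pattern [OX2H][CX4] describes a hydroxyl oxygen bound to an sp3 (X4) carbon — an aliphatic alcohol.
The closest candidate here is a carboxylic acid group (-C(=O)OH), but the -OH is on a CX3 carbonyl carbon, not a CX4 carbon. No other fragment satisfies the full query, so there is no match.

No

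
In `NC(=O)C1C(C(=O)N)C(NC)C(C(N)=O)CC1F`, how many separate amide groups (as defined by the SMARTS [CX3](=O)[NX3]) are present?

3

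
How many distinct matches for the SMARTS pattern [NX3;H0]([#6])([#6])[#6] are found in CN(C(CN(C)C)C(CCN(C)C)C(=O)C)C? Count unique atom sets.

3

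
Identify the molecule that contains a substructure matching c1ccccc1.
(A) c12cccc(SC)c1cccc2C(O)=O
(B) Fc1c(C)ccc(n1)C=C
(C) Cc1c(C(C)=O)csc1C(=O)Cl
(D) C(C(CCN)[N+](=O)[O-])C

c1ccccc1 describes six aromatic carbons in a ring (a benzene ring).
(A) contains the required atom environment, so the pattern matches.
(B) has a methyl group (-CH3) but no six-membered all-carbon aromatic ring is present.
(C) has a methyl group (-CH3) but no six-membered all-carbon aromatic ring is present.
(D) has a methyl group (-CH3) but no six-membered all-carbon aromatic ring is present.
So the answer is (A).

A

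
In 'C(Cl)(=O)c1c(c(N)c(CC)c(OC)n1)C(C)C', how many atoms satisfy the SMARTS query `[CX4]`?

6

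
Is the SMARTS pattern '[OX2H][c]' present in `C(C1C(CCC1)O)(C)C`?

The pattern [OX2H][c] describes a hydroxyl oxygen attached to an aromatic carbon — a phenol.
The closest candidate here is a hydroxyl group (-OH), but the -OH is on an aliphatic carbon, not an aromatic c. No other fragment satisfies the full query, so there is no match.

No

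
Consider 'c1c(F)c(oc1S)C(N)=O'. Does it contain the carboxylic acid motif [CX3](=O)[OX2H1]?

The pattern [CX3](=O)[OX2H1] describes an sp2 carbon double-bonded to O and single-bonded to an -OH oxygen — a carboxylic acid.
The closest candidate here is a primary amide (-C(=O)NH2), but the carbonyl is bonded to N, not to an -OH oxygen. No other fragment satisfies the full query, so there is no match.

No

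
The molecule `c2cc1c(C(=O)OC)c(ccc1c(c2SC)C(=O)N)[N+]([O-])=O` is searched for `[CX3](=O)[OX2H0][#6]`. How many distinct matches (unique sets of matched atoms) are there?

1

[CX3](=O)[OX2H0][#6] is the SMARTS for an ester: a carbonyl carbon bonded to an oxygen that is itself bonded to carbon (no H on that O).
Exactly one fragment in the molecule meets all constraints, giving 1 match.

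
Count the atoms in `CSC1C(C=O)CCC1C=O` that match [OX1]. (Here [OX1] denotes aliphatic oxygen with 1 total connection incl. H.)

The query [OX1] means: aliphatic oxygen with one total connection — typically a carbonyl =O or an oxide.
Check the 11 heavy atoms by environment: 6× C (X4) → no; 2× C (X3) → no; 2× O (X1) → match; 1× S (X2) → no.
That gives 2 matching atoms.

2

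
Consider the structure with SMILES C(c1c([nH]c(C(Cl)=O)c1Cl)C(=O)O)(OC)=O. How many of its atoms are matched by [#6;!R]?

4

Check the 16 heavy atoms by environment: 1× n (aromatic, in 5-ring) → no; 4× c (aromatic, in 5-ring) → no; 4× C (acyclic) → match; 5× O (acyclic) → no; 2× Cl (acyclic) → no.
That gives 4 matching atoms.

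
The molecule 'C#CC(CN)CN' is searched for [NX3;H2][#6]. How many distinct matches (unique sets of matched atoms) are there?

2

[NX3;H2][#6] is the SMARTS for a primary amine: a trivalent nitrogen with two H attached to carbon.
The molecule carries 2 separate instances of a primary amino group (-NH2) meeting every constraint; each maps to a distinct set of atoms, giving 2 matches.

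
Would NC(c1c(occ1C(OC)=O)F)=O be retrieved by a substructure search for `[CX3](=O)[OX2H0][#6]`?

Yes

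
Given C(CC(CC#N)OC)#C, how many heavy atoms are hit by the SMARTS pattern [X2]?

The query [X2] means: any atom with exactly two total connections (bonds + H).
Check the 9 heavy atoms by environment: 4× C (X4) → no; 1× O (X2) → match; 3× C (X2) → match; 1× N (X1) → no.
Summing the matching environments: 1 + 3 = 4 matching atoms.

4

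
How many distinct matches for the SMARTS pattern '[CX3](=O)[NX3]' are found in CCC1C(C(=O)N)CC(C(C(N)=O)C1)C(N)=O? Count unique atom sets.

[CX3](=O)[NX3] is the SMARTS for an amide: a carbonyl carbon bonded to a trivalent nitrogen.
The molecule carries 3 separate instances of a primary amide (-C(=O)NH2) meeting every constraint; each maps to a distinct set of atoms, giving 3 matches.

3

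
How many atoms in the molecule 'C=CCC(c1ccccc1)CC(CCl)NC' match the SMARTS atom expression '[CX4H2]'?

3

The query [CX4H2] means: sp3 carbon (X4) with exactly two hydrogens.
Check the 16 heavy atoms by environment: 3× C (H2, X4) → match; 2× C (H1, X4) → no; 1× c (aromatic, H0, X3) → no; 5× c (aromatic, H1, X3) → no; 1× Cl (H0, X1) → no; 1× C (H1, X3) → no; 1× C (H2, X3) → no; 1× N (H1, X3) → no; 1× C (H3, X4) → no.
That gives 3 matching atoms.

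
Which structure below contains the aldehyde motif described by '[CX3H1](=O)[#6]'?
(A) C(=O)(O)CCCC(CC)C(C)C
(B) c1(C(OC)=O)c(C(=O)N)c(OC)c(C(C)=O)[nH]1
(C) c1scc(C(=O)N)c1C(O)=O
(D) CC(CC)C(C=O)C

D

[CX3H1](=O)[#6] describes an sp2 carbon with one H, double-bonded to O and single-bonded to carbon (an aldehyde).
(A) has a carboxylic acid group (-C(=O)OH) but the carbonyl carbon has H0 and is bonded to O, not H1.
(B) has an acetyl/ketone group (-C(=O)CH3) but the carbonyl carbon has H0 (two carbon neighbours), not H1.
(C) has a carboxylic acid group (-C(=O)OH) but the carbonyl carbon has H0 and is bonded to O, not H1.
(D) contains an aldehyde (-CHO), which satisfies every atom and bond constraint.
So the answer is (D).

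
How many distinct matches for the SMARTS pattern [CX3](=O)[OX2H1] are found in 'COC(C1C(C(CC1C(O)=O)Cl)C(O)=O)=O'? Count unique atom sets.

2

[CX3](=O)[OX2H1] is the SMARTS for a carboxylic acid: an sp2 carbon double-bonded to O and single-bonded to an -OH oxygen.
The molecule carries 2 separate instances of a carboxylic acid group (-C(=O)OH) meeting every constraint; each maps to a distinct set of atoms, giving 2 matches.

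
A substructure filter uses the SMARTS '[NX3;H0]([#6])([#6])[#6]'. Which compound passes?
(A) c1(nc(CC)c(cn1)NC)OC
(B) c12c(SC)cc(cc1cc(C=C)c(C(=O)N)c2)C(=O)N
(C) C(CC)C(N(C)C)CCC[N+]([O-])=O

C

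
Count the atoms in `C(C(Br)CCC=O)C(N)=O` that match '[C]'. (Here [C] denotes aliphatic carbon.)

6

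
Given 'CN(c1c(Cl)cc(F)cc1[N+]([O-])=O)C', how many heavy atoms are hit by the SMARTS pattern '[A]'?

8

Check the 14 heavy atoms by environment: 6× c (aromatic) → no; 1× N (charge +1) → match; 1× O (charge -1) → match; 1× O → match; 1× F → match; 1× Cl → match; 1× N → match; 2× C → match.
Summing the matching environments: 1 + 1 + 1 + 1 + 1 + 1 + 2 = 8 matching atoms.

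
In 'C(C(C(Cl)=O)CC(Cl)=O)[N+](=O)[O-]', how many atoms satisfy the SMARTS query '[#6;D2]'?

The query [#6;D2] means: any carbon bonded to exactly two heavy atoms.
Check the 12 heavy atoms by environment: 2× C (D2) → match; 3× C (D3) → no; 1× N (charge +1, D3) → no; 1× O (charge -1, D1) → no; 3× O (D1) → no; 2× Cl (D1) → no.
That gives 2 matching atoms.

2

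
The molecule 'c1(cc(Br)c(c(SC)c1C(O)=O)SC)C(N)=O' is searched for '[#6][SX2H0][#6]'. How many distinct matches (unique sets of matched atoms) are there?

2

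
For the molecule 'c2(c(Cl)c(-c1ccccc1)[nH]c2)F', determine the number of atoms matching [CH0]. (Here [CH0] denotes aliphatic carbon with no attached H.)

0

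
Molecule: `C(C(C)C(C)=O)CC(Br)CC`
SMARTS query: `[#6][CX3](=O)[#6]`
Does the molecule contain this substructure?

Yes

The pattern [#6][CX3](=O)[#6] describes a carbonyl carbon (no H) flanked by two carbons — a ketone.
The molecule carries an acetyl/ketone group (-C(=O)CH3), whose atoms satisfy every constraint of the query, so the pattern matches.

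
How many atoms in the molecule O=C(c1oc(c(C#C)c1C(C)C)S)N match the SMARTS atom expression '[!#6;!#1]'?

4

The query [!#6;!#1] means: not carbon and not hydrogen — any heteroatom.
Check the 14 heavy atoms by environment: 1× o (aromatic) → match; 4× c (aromatic) → no; 6× C → no; 1× O → match; 1× N → match; 1× S → match.
Summing the matching environments: 1 + 1 + 1 + 1 = 4 matching atoms.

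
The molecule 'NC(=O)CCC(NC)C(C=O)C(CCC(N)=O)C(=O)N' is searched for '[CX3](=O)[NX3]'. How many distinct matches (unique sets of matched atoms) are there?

3

[CX3](=O)[NX3] is the SMARTS for an amide: a carbonyl carbon bonded to a trivalent nitrogen.
The molecule carries 3 separate instances of a primary amide (-C(=O)NH2) meeting every constraint; each maps to a distinct set of atoms, giving 3 matches.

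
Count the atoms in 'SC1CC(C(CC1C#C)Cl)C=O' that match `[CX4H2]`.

Check the 12 heavy atoms by environment: 2× C (H2, X4) → match; 4× C (H1, X4) → no; 1× C (H1, X3) → no; 1× O (H0, X1) → no; 1× S (H1, X2) → no; 1× C (H0, X2) → no; 1× C (H1, X2) → no; 1× Cl (H0, X1) → no.
That gives 2 matching atoms.

2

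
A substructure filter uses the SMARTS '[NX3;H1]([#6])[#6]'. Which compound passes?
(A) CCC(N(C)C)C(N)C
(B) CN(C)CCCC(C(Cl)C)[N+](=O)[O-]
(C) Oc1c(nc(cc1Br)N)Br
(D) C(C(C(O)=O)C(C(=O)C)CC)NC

D

[NX3;H1]([#6])[#6] describes a trivalent nitrogen with one H, bonded to two carbons (a secondary amine).
(A) has a primary amino group (-NH2) but the nitrogen has H2 and only one carbon neighbour.
(B) has a dimethylamino group (-N(CH3)2) but the nitrogen has H0, not H1.
(C) has a primary amino group (-NH2) but the nitrogen has H2 and only one carbon neighbour.
(D) contains an N-methylamino group (-NHCH3), which satisfies every atom and bond constraint.
So the answer is (D).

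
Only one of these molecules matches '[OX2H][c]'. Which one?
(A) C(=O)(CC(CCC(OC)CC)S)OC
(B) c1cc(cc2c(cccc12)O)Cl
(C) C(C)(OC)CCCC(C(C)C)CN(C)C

[OX2H][c] describes a hydroxyl oxygen attached to an aromatic carbon (a phenol).
(A) has a methoxy ether (-OCH3) but the oxygen has H0, not H1.
(B) contains a hydroxyl group (-OH), which satisfies every atom and bond constraint.
(C) has a methoxy ether (-OCH3) but the oxygen has H0, not H1.
So the answer is (B).

B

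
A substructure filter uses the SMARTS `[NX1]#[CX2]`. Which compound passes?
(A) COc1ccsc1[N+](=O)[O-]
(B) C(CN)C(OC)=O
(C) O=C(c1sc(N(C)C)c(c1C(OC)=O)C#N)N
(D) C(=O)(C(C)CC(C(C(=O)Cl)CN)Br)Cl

C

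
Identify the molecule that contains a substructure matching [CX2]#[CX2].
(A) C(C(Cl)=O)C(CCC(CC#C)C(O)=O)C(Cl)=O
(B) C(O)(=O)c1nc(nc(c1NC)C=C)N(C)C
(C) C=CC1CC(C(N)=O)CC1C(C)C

A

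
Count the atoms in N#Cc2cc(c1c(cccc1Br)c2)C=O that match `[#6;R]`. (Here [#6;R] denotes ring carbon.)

Check the 15 heavy atoms by environment: 10× c (aromatic, in 6-ring) → match; 2× C (acyclic) → no; 1× O (acyclic) → no; 1× Br (acyclic) → no; 1× N (acyclic) → no.
That gives 10 matching atoms.

10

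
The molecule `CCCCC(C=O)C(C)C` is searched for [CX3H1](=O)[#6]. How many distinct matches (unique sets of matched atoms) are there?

[CX3H1](=O)[#6] is the SMARTS for an aldehyde: an sp2 carbon with one H, double-bonded to O and single-bonded to carbon.
Exactly one fragment in the molecule meets all constraints, giving 1 match.

1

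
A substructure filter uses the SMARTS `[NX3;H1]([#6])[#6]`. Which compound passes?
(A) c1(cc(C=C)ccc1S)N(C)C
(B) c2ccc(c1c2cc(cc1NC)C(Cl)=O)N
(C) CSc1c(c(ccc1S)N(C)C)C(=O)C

B

[NX3;H1]([#6])[#6] describes a trivalent nitrogen with one H, bonded to two carbons (a secondary amine).
(A) has a dimethylamino group (-N(CH3)2) but the nitrogen has H0, not H1.
(B) contains an N-methylamino group (-NHCH3), which satisfies every atom and bond constraint.
(C) has a dimethylamino group (-N(CH3)2) but the nitrogen has H0, not H1.
So the answer is (B).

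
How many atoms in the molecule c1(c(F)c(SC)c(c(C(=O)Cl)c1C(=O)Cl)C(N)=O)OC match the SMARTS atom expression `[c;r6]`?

6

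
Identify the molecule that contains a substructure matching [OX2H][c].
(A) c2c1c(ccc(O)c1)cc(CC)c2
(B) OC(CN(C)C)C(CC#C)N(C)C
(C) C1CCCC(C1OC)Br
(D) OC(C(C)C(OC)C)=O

A

[OX2H][c] describes a hydroxyl oxygen attached to an aromatic carbon (a phenol).
(A) contains a hydroxyl group (-OH), which satisfies every atom and bond constraint.
(B) has a hydroxyl group (-OH) but the -OH is on an aliphatic carbon, not an aromatic c.
(C) has a methoxy ether (-OCH3) but the oxygen has H0, not H1.
(D) has a methoxy ether (-OCH3) but the oxygen has H0, not H1.
So the answer is (A).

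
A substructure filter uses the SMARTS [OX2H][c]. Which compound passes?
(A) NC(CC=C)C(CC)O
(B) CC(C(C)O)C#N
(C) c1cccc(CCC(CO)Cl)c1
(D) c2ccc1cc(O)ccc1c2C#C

D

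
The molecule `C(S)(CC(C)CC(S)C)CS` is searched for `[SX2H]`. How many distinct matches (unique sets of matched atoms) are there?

3

[SX2H] is the SMARTS for a thiol: an aliphatic sulfur with two connections, one being H.
The molecule carries 3 separate instances of a thiol (-SH) meeting every constraint; each maps to a distinct set of atoms, giving 3 matches.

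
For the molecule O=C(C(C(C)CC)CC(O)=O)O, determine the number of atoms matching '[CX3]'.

The query [CX3] means: C with X3: aliphatic carbon with exactly 3 total connections.
Check the 12 heavy atoms by environment: 6× C (X4) → no; 2× C (X3) → match; 2× O (X1) → no; 2× O (X2) → no.
That gives 2 matching atoms.

2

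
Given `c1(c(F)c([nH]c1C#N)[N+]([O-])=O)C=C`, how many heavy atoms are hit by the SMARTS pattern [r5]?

5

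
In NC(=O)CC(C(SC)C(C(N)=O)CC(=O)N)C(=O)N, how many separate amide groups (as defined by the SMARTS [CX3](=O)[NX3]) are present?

4

[CX3](=O)[NX3] is the SMARTS for an amide: a carbonyl carbon bonded to a trivalent nitrogen.
The molecule carries 4 separate instances of a primary amide (-C(=O)NH2) meeting every constraint; each maps to a distinct set of atoms, giving 4 matches.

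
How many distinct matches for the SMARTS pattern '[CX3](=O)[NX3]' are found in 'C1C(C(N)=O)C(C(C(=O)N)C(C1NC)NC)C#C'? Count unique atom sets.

[CX3](=O)[NX3] is the SMARTS for an amide: a carbonyl carbon bonded to a trivalent nitrogen.
The molecule carries 2 separate instances of a primary amide (-C(=O)NH2) meeting every constraint; each maps to a distinct set of atoms, giving 2 matches.

2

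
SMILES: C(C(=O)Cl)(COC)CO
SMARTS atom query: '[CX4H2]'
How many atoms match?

2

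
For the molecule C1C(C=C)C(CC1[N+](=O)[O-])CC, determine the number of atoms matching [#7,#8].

3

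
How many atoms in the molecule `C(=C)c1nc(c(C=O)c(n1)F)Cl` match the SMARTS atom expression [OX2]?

0

The query [OX2] means: aliphatic oxygen with two total connections — ether, hydroxyl, or ester single-bond O.
Check the 12 heavy atoms by environment: 2× n (aromatic, X2) → no; 4× c (aromatic, X3) → no; 3× C (X3) → no; 1× O (X1) → no; 1× F (X1) → no; 1× Cl (X1) → no.
No environment satisfies the query, so 0 matching atoms.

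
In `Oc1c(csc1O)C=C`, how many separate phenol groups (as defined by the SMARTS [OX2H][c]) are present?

2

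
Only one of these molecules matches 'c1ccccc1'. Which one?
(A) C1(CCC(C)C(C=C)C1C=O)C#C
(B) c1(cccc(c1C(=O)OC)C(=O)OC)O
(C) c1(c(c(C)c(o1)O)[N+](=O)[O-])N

B

c1ccccc1 describes six aromatic carbons in a ring (a benzene ring).
(A) has a methyl group (-CH3) but no six-membered all-carbon aromatic ring is present.
(B) contains the required atom environment, so the pattern matches.
(C) has a methyl group (-CH3) but no six-membered all-carbon aromatic ring is present.
So the answer is (B).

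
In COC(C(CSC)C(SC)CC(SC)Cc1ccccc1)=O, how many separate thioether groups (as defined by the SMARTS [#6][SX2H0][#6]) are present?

[#6][SX2H0][#6] is the SMARTS for a thioether: an aliphatic sulfur bridging two carbons with no H on the sulfur.
The molecule carries 3 separate instances of a methylthio ether (-SCH3) meeting every constraint; each maps to a distinct set of atoms, giving 3 matches.

3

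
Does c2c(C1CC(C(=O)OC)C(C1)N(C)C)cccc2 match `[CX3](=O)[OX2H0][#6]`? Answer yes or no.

The pattern [CX3](=O)[OX2H0][#6] describes a carbonyl carbon bonded to an oxygen that is itself bonded to carbon (no H on that O) — an ester.
The molecule carries a methyl-ester group (-C(=O)OCH3), whose atoms satisfy every constraint of the query, so the pattern matches.

Yes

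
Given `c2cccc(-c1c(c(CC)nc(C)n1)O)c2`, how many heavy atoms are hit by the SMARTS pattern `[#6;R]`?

10

The query [#6;R] means: carbon that is part of a ring.
Check the 16 heavy atoms by environment: 2× n (aromatic, in 6-ring) → no; 10× c (aromatic, in 6-ring) → match; 3× C (acyclic) → no; 1× O (acyclic) → no.
That gives 10 matching atoms.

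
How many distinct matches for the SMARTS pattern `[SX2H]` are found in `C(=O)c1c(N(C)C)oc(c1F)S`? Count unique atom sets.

1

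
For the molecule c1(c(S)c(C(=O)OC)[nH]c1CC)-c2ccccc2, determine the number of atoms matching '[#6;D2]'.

The query [#6;D2] means: any carbon bonded to exactly two heavy atoms.
Check the 18 heavy atoms by environment: 1× n (aromatic, D2) → no; 5× c (aromatic, D3) → no; 1× C (D2) → match; 2× C (D1) → no; 1× C (D3) → no; 1× O (D1) → no; 1× O (D2) → no; 1× S (D1) → no; 5× c (aromatic, D2) → match.
Summing the matching environments: 1 + 5 = 6 matching atoms.

6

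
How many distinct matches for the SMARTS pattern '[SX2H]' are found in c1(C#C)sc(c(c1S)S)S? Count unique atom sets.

3

[SX2H] is the SMARTS for a thiol: an aliphatic sulfur with two connections, one being H.
The molecule carries 3 separate instances of a thiol (-SH) meeting every constraint; each maps to a distinct set of atoms, giving 3 matches.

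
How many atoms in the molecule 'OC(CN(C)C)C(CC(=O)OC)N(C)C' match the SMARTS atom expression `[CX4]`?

Check the 15 heavy atoms by environment: 9× C (X4) → match; 2× N (X3) → no; 2× O (X2) → no; 1× C (X3) → no; 1× O (X1) → no.
That gives 9 matching atoms.

9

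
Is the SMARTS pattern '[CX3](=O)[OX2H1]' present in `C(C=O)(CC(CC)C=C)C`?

No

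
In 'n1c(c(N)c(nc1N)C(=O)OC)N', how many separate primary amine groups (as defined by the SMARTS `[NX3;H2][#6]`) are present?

3

[NX3;H2][#6] is the SMARTS for a primary amine: a trivalent nitrogen with two H attached to carbon.
The molecule carries 3 separate instances of a primary amino group (-NH2) meeting every constraint; each maps to a distinct set of atoms, giving 3 matches.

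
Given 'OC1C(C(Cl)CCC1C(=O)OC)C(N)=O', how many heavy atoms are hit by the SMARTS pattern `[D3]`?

The query [D3] means: atom with exactly three heavy-atom neighbours.
Check the 15 heavy atoms by environment: 2× C (D2) → no; 6× C (D3) → match; 3× O (D1) → no; 1× O (D2) → no; 1× C (D1) → no; 1× N (D1) → no; 1× Cl (D1) → no.
That gives 6 matching atoms.

6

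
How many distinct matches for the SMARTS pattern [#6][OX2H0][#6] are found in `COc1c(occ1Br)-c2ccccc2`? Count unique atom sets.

1

[#6][OX2H0][#6] is the SMARTS for an ether: an aliphatic oxygen bridging two carbons with no H on the oxygen.
Exactly one fragment in the molecule meets all constraints, giving 1 match.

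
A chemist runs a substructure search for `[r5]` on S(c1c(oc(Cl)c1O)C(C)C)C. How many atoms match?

5

The query [r5] means: r5 matches atoms in a five-membered ring.
Check the 12 heavy atoms by environment: 1× o (aromatic, in 5-ring) → match; 4× c (aromatic, in 5-ring) → match; 4× C (acyclic) → no; 1× S (acyclic) → no; 1× Cl (acyclic) → no; 1× O (acyclic) → no.
Summing the matching environments: 1 + 4 = 5 matching atoms.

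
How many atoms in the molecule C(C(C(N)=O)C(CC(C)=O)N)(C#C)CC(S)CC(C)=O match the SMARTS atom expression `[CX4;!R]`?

9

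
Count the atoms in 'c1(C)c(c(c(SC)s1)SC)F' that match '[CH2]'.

The query [CH2] means: aliphatic carbon with exactly two hydrogens.
Check the 11 heavy atoms by environment: 1× s (aromatic, H0) → no; 4× c (aromatic, H0) → no; 1× F (H0) → no; 2× S (H0) → no; 3× C (H3) → no.
No environment satisfies the query, so 0 matching atoms.

0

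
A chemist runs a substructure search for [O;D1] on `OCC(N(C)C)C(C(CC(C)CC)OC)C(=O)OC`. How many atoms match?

Check the 19 heavy atoms by environment: 6× C (D1) → no; 5× C (D3) → no; 3× C (D2) → no; 1× N (D3) → no; 2× O (D2) → no; 2× O (D1) → match.
That gives 2 matching atoms.

2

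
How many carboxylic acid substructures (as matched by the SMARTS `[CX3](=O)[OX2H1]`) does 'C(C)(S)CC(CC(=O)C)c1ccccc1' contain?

[CX3](=O)[OX2H1] is the SMARTS for a carboxylic acid: an sp2 carbon double-bonded to O and single-bonded to an -OH oxygen.
No fragment in the molecule satisfies every constraint, giving 0 matches.

0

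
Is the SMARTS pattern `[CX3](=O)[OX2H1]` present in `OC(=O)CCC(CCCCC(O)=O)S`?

The pattern [CX3](=O)[OX2H1] describes an sp2 carbon double-bonded to O and single-bonded to an -OH oxygen — a carboxylic acid.
The molecule carries a carboxylic acid group (-C(=O)OH), whose atoms satisfy every constraint of the query, so the pattern matches.

Yes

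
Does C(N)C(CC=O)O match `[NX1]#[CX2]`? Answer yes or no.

No

The pattern [NX1]#[CX2] describes a nitrogen triple-bonded to a two-connected carbon — a nitrile.
The closest candidate here is a primary amino group (-NH2), but the nitrogen is NX3 (three connections), not NX1 triple-bonded. No other fragment satisfies the full query, so there is no match.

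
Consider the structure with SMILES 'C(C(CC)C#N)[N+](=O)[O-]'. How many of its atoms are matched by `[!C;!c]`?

4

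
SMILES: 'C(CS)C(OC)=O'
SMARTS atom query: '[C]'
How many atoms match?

4

Check the 7 heavy atoms by environment: 4× C → match; 2× O → no; 1× S → no.
That gives 4 matching atoms.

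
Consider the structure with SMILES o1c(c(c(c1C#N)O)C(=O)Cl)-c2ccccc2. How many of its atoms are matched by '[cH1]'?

The query [cH1] means: aromatic carbon bearing exactly one hydrogen.
Check the 17 heavy atoms by environment: 1× o (aromatic, H0) → no; 5× c (aromatic, H0) → no; 2× C (H0) → no; 1× N (H0) → no; 5× c (aromatic, H1) → match; 1× O (H0) → no; 1× Cl (H0) → no; 1× O (H1) → no.
That gives 5 matching atoms.

5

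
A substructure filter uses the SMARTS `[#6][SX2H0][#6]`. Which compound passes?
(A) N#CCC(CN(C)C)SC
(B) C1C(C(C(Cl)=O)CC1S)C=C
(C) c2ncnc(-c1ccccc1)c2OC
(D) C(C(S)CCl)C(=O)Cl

A

[#6][SX2H0][#6] describes an aliphatic sulfur bridging two carbons with no H on the sulfur (a thioether).
(A) contains a methylthio ether (-SCH3), which satisfies every atom and bond constraint.
(B) has a thiol (-SH) but the sulfur has H1, not H0 bridging two carbons.
(C) has a methoxy ether (-OCH3) but the bridging atom is O, not S.
(D) has a thiol (-SH) but the sulfur has H1, not H0 bridging two carbons.
So the answer is (A).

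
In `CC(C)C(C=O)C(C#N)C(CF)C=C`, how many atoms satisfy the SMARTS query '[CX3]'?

3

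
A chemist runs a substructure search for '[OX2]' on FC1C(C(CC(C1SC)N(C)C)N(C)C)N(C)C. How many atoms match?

The query [OX2] means: aliphatic oxygen with two total connections — ether, hydroxyl, or ester single-bond O.
Check the 18 heavy atoms by environment: 13× C (X4) → no; 3× N (X3) → no; 1× F (X1) → no; 1× S (X2) → no.
No environment satisfies the query, so 0 matching atoms.

0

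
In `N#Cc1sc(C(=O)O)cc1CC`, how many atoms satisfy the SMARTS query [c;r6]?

0

Check the 12 heavy atoms by environment: 1× s (aromatic, in 5-ring) → no; 4× c (aromatic, in 5-ring) → no; 4× C (acyclic) → no; 2× O (acyclic) → no; 1× N (acyclic) → no.
No environment satisfies the query, so 0 matching atoms.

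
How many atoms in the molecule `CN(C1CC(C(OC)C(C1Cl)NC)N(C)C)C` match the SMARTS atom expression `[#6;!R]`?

6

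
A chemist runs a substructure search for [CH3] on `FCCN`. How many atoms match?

The query [CH3] means: aliphatic carbon with exactly three hydrogens.
Check the 4 heavy atoms by environment: 2× C (H2) → no; 1× N (H2) → no; 1× F (H0) → no.
No environment satisfies the query, so 0 matching atoms.

0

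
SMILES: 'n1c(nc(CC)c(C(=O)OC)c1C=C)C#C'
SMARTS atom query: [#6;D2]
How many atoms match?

3

The query [#6;D2] means: any carbon bonded to exactly two heavy atoms.
Check the 16 heavy atoms by environment: 2× n (aromatic, D2) → no; 4× c (aromatic, D3) → no; 1× C (D3) → no; 1× O (D1) → no; 1× O (D2) → no; 4× C (D1) → no; 3× C (D2) → match.
That gives 3 matching atoms.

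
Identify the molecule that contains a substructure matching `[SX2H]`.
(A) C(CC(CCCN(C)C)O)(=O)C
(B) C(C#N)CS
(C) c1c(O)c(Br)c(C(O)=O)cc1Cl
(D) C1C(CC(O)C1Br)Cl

[SX2H] describes an aliphatic sulfur with two connections, one being H (a thiol).
(A) has a hydroxyl group (-OH) but it is an -OH, not an -SH.
(B) contains a thiol (-SH), which satisfies every atom and bond constraint.
(C) has a hydroxyl group (-OH) but it is an -OH, not an -SH.
(D) has a hydroxyl group (-OH) but it is an -OH, not an -SH.
So the answer is (B).

B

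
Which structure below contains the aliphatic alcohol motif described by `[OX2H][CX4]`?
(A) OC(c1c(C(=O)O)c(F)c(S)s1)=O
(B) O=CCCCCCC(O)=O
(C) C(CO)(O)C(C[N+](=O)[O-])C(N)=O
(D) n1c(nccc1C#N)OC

C

[OX2H][CX4] describes a hydroxyl oxygen bound to an sp3 (X4) carbon (an aliphatic alcohol).
(A) has a carboxylic acid group (-C(=O)OH) but the -OH is on a CX3 carbonyl carbon, not a CX4 carbon.
(B) has a carboxylic acid group (-C(=O)OH) but the -OH is on a CX3 carbonyl carbon, not a CX4 carbon.
(C) contains a hydroxyl group (-OH), which satisfies every atom and bond constraint.
(D) has a methoxy ether (-OCH3) but the oxygen has H0 (ether), not H1.
So the answer is (C).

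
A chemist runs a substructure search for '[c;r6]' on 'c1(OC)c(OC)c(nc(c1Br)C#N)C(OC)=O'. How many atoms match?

5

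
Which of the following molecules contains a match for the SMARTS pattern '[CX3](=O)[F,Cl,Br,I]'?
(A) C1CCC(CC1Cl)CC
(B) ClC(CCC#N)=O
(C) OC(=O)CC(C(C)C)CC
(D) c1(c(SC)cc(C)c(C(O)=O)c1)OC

B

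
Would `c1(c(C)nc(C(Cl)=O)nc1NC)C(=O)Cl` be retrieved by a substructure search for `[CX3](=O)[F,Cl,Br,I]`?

Yes

The pattern [CX3](=O)[F,Cl,Br,I] describes a carbonyl carbon bonded to a halogen — an acyl halide.
The molecule carries an acyl chloride (-C(=O)Cl), whose atoms satisfy every constraint of the query, so the pattern matches.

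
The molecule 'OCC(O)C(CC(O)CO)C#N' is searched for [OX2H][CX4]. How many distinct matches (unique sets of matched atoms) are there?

[OX2H][CX4] is the SMARTS for an aliphatic alcohol: a hydroxyl oxygen bound to an sp3 (X4) carbon.
The molecule carries 4 separate instances of a hydroxyl group (-OH) meeting every constraint; each maps to a distinct set of atoms, giving 4 matches.

4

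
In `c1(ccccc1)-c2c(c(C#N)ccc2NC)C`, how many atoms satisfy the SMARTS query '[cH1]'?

7

Check the 17 heavy atoms by environment: 7× c (aromatic, H1) → match; 5× c (aromatic, H0) → no; 1× C (H0) → no; 1× N (H0) → no; 1× N (H1) → no; 2× C (H3) → no.
That gives 7 matching atoms.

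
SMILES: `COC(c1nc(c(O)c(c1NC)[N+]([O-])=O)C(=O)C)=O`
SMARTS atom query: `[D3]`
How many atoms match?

8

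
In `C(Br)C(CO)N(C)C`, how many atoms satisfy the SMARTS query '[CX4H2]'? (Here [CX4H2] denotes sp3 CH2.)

2

The query [CX4H2] means: sp3 carbon (X4) with exactly two hydrogens.
Check the 8 heavy atoms by environment: 2× C (H2, X4) → match; 1× C (H1, X4) → no; 1× Br (H0, X1) → no; 1× N (H0, X3) → no; 2× C (H3, X4) → no; 1× O (H1, X2) → no.
That gives 2 matching atoms.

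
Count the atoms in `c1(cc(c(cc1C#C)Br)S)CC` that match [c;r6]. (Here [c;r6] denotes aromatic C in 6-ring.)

6

The query [c;r6] means: aromatic carbon that belongs to a six-membered ring.
Check the 12 heavy atoms by environment: 6× c (aromatic, in 6-ring) → match; 4× C (acyclic) → no; 1× Br (acyclic) → no; 1× S (acyclic) → no.
That gives 6 matching atoms.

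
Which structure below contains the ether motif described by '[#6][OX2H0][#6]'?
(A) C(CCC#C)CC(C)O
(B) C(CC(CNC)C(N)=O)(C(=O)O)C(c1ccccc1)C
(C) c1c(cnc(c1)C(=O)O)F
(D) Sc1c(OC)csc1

D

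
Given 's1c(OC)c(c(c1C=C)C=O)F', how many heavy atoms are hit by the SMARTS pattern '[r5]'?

The query [r5] means: r5 matches atoms in a five-membered ring.
Check the 12 heavy atoms by environment: 1× s (aromatic, in 5-ring) → match; 4× c (aromatic, in 5-ring) → match; 4× C (acyclic) → no; 2× O (acyclic) → no; 1× F (acyclic) → no.
Summing the matching environments: 1 + 4 = 5 matching atoms.

5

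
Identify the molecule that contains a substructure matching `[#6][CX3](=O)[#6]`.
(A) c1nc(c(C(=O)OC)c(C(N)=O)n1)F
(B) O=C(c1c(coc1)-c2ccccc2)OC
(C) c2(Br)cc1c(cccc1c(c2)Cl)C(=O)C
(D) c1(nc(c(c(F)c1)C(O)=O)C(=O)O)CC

C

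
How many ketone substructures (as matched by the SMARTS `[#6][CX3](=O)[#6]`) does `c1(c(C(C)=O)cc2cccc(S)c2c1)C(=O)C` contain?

2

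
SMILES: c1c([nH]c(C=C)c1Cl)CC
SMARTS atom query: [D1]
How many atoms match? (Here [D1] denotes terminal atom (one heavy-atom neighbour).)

3

Check the 10 heavy atoms by environment: 1× n (aromatic, D2) → no; 3× c (aromatic, D3) → no; 1× c (aromatic, D2) → no; 2× C (D2) → no; 2× C (D1) → match; 1× Cl (D1) → match.
Summing the matching environments: 2 + 1 = 3 matching atoms.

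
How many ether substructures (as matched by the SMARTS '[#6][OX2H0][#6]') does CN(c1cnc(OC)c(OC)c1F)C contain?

[#6][OX2H0][#6] is the SMARTS for an ether: an aliphatic oxygen bridging two carbons with no H on the oxygen.
The molecule carries 2 separate instances of a methoxy ether (-OCH3) meeting every constraint; each maps to a distinct set of atoms, giving 2 matches.

2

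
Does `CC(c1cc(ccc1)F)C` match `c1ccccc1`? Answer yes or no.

The pattern c1ccccc1 describes six aromatic carbons in a ring — a benzene ring.
The required atom environment is present in the molecule, so the pattern matches.

Yes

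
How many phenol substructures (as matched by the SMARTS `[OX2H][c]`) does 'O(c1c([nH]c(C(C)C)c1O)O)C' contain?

[OX2H][c] is the SMARTS for a phenol: a hydroxyl oxygen attached to an aromatic carbon.
The molecule carries 2 separate instances of a hydroxyl group (-OH) meeting every constraint; each maps to a distinct set of atoms, giving 2 matches.

2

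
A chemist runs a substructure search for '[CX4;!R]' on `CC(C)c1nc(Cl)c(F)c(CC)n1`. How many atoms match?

5

Check the 13 heavy atoms by environment: 2× n (aromatic, X2, in 6-ring) → no; 4× c (aromatic, X3, in 6-ring) → no; 1× Cl (X1, acyclic) → no; 5× C (X4, acyclic) → match; 1× F (X1, acyclic) → no.
That gives 5 matching atoms.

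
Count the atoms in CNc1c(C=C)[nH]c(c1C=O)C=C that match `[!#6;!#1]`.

3

The query [!#6;!#1] means: not carbon and not hydrogen — any heteroatom.
Check the 13 heavy atoms by environment: 1× n (aromatic) → match; 4× c (aromatic) → no; 6× C → no; 1× N → match; 1× O → match.
Summing the matching environments: 1 + 1 + 1 = 3 matching atoms.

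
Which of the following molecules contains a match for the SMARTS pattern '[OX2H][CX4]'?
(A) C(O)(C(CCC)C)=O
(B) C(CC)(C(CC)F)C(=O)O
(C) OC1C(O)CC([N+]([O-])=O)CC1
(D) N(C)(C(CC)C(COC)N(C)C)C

[OX2H][CX4] describes a hydroxyl oxygen bound to an sp3 (X4) carbon (an aliphatic alcohol).
(A) has a carboxylic acid group (-C(=O)OH) but the -OH is on a CX3 carbonyl carbon, not a CX4 carbon.
(B) has a carboxylic acid group (-C(=O)OH) but the -OH is on a CX3 carbonyl carbon, not a CX4 carbon.
(C) contains a hydroxyl group (-OH), which satisfies every atom and bond constraint.
(D) has a methoxy ether (-OCH3) but the oxygen has H0 (ether), not H1.
So the answer is (C).

C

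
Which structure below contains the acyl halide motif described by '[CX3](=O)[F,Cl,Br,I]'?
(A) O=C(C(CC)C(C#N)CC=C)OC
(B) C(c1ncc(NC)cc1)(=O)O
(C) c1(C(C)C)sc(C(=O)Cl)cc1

[CX3](=O)[F,Cl,Br,I] describes a carbonyl carbon bonded to a halogen (an acyl halide).
(A) has a methyl-ester group (-C(=O)OCH3) but the carbonyl is bonded to -O-C, not to a halogen.
(B) has a carboxylic acid group (-C(=O)OH) but the carbonyl is bonded to -OH, not to a halogen.
(C) contains an acyl chloride (-C(=O)Cl), which satisfies every atom and bond constraint.
So the answer is (C).

C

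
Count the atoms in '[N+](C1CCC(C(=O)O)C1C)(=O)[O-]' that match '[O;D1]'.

4

The query [O;D1] means: aliphatic oxygen bonded to exactly one heavy atom.
Check the 12 heavy atoms by environment: 4× C (D3) → no; 2× C (D2) → no; 1× N (charge +1, D3) → no; 1× O (charge -1, D1) → match; 3× O (D1) → match; 1× C (D1) → no.
Summing the matching environments: 1 + 3 = 4 matching atoms.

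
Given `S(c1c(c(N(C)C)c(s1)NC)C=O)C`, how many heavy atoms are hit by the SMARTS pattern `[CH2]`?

0

The query [CH2] means: aliphatic carbon with exactly two hydrogens.
Check the 14 heavy atoms by environment: 1× s (aromatic, H0) → no; 4× c (aromatic, H0) → no; 1× C (H1) → no; 1× O (H0) → no; 1× N (H1) → no; 4× C (H3) → no; 1× N (H0) → no; 1× S (H0) → no.
No environment satisfies the query, so 0 matching atoms.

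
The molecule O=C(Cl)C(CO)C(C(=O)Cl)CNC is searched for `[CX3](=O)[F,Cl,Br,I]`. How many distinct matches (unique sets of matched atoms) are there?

2

[CX3](=O)[F,Cl,Br,I] is the SMARTS for an acyl halide: a carbonyl carbon bonded to a halogen.
The molecule carries 2 separate instances of an acyl chloride (-C(=O)Cl) meeting every constraint; each maps to a distinct set of atoms, giving 2 matches.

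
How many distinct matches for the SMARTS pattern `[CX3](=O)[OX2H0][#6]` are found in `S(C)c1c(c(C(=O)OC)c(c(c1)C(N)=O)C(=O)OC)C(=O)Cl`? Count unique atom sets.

2

[CX3](=O)[OX2H0][#6] is the SMARTS for an ester: a carbonyl carbon bonded to an oxygen that is itself bonded to carbon (no H on that O).
The molecule carries 2 separate instances of a methyl-ester group (-C(=O)OCH3) meeting every constraint; each maps to a distinct set of atoms, giving 2 matches.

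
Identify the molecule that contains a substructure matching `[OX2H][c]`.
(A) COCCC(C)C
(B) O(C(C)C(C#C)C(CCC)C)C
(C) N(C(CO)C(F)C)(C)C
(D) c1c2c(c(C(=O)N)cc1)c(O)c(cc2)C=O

D

[OX2H][c] describes a hydroxyl oxygen attached to an aromatic carbon (a phenol).
(A) has a methoxy ether (-OCH3) but the oxygen has H0, not H1.
(B) has a methoxy ether (-OCH3) but the oxygen has H0, not H1.
(C) has a hydroxyl group (-OH) but the -OH is on an aliphatic carbon, not an aromatic c.
(D) contains a hydroxyl group (-OH), which satisfies every atom and bond constraint.
So the answer is (D).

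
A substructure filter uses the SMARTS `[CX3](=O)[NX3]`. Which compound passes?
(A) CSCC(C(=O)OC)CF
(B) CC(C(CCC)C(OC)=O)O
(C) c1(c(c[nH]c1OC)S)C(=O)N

C

[CX3](=O)[NX3] describes a carbonyl carbon bonded to a trivalent nitrogen (an amide).
(A) has a methyl-ester group (-C(=O)OCH3) but the carbonyl is bonded to O, not to an NX3 nitrogen.
(B) has a methyl-ester group (-C(=O)OCH3) but the carbonyl is bonded to O, not to an NX3 nitrogen.
(C) contains a primary amide (-C(=O)NH2), which satisfies every atom and bond constraint.
So the answer is (C).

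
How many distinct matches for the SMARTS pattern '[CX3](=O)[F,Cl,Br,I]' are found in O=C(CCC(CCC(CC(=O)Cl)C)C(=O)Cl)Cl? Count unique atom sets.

3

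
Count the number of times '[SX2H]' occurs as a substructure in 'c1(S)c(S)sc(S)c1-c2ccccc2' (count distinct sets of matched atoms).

3

[SX2H] is the SMARTS for a thiol: an aliphatic sulfur with two connections, one being H.
The molecule carries 3 separate instances of a thiol (-SH) meeting every constraint; each maps to a distinct set of atoms, giving 3 matches.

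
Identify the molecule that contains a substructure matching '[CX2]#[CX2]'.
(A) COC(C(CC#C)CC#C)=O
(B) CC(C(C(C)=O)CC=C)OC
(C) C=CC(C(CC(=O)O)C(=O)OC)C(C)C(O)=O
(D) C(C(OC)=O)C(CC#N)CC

A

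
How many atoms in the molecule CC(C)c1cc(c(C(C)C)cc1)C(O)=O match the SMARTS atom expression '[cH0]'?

3

Check the 15 heavy atoms by environment: 3× c (aromatic, H1) → no; 3× c (aromatic, H0) → match; 2× C (H1) → no; 4× C (H3) → no; 1× C (H0) → no; 1× O (H0) → no; 1× O (H1) → no.
That gives 3 matching atoms.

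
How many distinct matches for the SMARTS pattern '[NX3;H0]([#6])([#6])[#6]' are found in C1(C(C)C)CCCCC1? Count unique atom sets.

0

[NX3;H0]([#6])([#6])[#6] is the SMARTS for a tertiary amine: a trivalent nitrogen with no H, bonded to three carbons.
No fragment in the molecule satisfies every constraint, giving 0 matches.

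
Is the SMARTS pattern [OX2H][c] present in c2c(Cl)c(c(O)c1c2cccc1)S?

Yes

The pattern [OX2H][c] describes a hydroxyl oxygen attached to an aromatic carbon — a phenol.
The molecule carries a hydroxyl group (-OH), whose atoms satisfy every constraint of the query, so the pattern matches.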